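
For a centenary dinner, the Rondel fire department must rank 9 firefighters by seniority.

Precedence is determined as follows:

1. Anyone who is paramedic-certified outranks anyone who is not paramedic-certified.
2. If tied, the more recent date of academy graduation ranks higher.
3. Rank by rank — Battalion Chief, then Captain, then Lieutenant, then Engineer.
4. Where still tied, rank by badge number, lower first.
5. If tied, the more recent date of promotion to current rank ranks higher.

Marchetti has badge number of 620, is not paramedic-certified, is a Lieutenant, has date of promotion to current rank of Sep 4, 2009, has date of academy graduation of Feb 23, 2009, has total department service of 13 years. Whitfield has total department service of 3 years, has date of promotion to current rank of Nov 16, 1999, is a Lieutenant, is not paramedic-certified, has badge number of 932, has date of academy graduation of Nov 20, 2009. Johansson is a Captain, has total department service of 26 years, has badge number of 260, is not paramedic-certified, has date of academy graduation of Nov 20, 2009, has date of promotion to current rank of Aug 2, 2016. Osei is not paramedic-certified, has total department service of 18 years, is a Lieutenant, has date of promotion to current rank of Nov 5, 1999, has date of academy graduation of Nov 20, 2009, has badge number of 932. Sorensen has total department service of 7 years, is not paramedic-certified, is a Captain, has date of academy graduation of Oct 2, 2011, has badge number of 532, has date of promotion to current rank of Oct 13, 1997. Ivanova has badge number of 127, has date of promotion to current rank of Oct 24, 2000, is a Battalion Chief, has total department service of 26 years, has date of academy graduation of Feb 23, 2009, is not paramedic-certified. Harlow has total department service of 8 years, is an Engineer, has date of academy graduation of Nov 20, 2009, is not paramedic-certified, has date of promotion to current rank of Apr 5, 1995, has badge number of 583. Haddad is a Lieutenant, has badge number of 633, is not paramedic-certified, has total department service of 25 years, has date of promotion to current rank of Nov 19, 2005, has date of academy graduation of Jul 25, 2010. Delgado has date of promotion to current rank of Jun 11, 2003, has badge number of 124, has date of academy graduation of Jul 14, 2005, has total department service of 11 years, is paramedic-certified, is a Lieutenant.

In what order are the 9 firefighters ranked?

Delgado, Sorensen, Haddad, Johansson, Whitfield, Osei, Harlow, Ivanova, Marchetti

By the first rule: Delgado (paramedic-certified); then Sorensen, Haddad, Johansson, Whitfield, Osei, Harlow, Ivanova and Marchetti (each not paramedic-certified).
Among Sorensen, Haddad, Johansson, Whitfield, Osei, Harlow, Ivanova and Marchetti, by date of academy graduation (later first): Sorensen (Oct 2, 2011) before Haddad (Jul 25, 2010) before Johansson, Whitfield, Osei and Harlow (Nov 20, 2009) before Ivanova and Marchetti (Feb 23, 2009).
Among Johansson, Whitfield, Osei and Harlow, by rank: Johansson (Captain) before Whitfield and Osei (Lieutenant) before Harlow (Engineer).
Whitfield and Osei both have badge number 932, so the next rule applies.
Among Whitfield and Osei, by date of promotion to current rank (later first): Whitfield (Nov 16, 1999) before Osei (Nov 5, 1999).
Among Ivanova and Marchetti, by rank: Ivanova (Battalion Chief) before Marchetti (Lieutenant).
Full order: Delgado, Sorensen, Haddad, Johansson, Whitfield, Osei, Harlow, Ivanova, Marchetti.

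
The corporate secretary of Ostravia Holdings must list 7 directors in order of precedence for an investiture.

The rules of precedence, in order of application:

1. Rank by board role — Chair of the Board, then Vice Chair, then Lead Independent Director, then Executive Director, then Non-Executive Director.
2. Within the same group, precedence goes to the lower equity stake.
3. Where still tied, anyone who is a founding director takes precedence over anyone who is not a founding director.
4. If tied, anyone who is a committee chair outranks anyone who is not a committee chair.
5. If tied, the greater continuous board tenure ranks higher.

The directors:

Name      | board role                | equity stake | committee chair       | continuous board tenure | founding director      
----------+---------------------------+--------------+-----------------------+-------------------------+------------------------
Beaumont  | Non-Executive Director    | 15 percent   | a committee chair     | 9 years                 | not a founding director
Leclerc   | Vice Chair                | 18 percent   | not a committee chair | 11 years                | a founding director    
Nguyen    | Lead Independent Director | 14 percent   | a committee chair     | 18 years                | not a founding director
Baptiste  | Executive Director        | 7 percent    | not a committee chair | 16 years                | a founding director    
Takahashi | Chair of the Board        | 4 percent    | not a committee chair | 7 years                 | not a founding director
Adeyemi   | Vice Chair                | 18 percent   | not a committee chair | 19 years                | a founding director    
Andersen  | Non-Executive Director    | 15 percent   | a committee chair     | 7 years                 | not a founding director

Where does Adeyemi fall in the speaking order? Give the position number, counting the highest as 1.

2

By board role: Takahashi (Chair of the Board); then Adeyemi and Leclerc (Vice Chair); then Nguyen (Lead Independent Director); then Baptiste (Executive Director); then Beaumont and Andersen (Non-Executive Director).
Adeyemi and Leclerc both have equity stake 18 percent, so the next rule applies.
Adeyemi and Leclerc are each a founding director, so the next rule applies.
Adeyemi and Leclerc are each not a committee chair, so the next rule applies.
Among Adeyemi and Leclerc, by continuous board tenure (higher first): Adeyemi (19 years) before Leclerc (11 years).
Beaumont and Andersen both have equity stake 15 percent, so the next rule applies.
Beaumont and Andersen are each not a founding director, so the next rule applies.
Beaumont and Andersen are each a committee chair, so the next rule applies.
Among Beaumont and Andersen, by continuous board tenure (higher first): Beaumont (9 years) before Andersen (7 years).
Order: Takahashi, Adeyemi, Leclerc, Nguyen, Baptiste, Beaumont, Andersen. So position 2.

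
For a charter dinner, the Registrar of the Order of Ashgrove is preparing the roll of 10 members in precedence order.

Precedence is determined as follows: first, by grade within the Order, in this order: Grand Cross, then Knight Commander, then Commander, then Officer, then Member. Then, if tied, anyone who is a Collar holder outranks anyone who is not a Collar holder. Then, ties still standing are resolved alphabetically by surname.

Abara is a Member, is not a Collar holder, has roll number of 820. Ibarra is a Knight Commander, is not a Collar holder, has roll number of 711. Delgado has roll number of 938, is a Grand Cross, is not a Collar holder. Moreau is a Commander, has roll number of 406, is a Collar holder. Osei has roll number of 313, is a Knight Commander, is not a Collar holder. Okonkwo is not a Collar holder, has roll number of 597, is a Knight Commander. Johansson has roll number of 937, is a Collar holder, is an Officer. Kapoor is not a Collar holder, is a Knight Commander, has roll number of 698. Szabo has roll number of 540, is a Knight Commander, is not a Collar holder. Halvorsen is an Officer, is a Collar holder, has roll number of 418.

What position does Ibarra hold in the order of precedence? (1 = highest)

By grade within the Order: Delgado (Grand Cross); then Ibarra, Kapoor, Okonkwo, Osei and Szabo (Knight Commander); then Moreau (Commander); then Halvorsen and Johansson (Officer); then Abara (Member).
Ibarra, Kapoor, Okonkwo, Osei and Szabo are each not a Collar holder, so the next rule applies.
Among Ibarra, Kapoor, Okonkwo, Osei and Szabo, alphabetically by surname: Ibarra before Kapoor before Okonkwo before Osei before Szabo.
Halvorsen and Johansson are each a Collar holder, so the next rule applies.
Among Halvorsen and Johansson, alphabetically by surname: Halvorsen before Johansson.
Order: Delgado, Ibarra, Kapoor, Okonkwo, Osei, Szabo, Moreau, Halvorsen, Johansson, Abara. So position 2.

2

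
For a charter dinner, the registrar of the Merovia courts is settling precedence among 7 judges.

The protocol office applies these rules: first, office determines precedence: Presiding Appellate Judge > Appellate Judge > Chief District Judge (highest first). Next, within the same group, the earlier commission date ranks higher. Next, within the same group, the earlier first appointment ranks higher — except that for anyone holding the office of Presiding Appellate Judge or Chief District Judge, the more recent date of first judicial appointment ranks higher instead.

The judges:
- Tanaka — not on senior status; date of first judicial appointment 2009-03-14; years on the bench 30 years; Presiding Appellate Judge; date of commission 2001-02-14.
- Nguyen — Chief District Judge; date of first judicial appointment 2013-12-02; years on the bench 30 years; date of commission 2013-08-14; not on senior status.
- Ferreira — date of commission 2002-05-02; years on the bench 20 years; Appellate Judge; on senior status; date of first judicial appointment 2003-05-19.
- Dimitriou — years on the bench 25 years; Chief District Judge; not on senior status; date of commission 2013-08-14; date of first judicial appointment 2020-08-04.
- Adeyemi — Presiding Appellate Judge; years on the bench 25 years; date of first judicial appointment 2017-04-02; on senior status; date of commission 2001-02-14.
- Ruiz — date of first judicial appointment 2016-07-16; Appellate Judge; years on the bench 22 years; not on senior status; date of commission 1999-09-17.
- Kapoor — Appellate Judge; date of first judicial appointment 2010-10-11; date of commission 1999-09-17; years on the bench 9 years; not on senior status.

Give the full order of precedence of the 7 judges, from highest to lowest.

Adeyemi, Tanaka, Kapoor, Ruiz, Ferreira, Dimitriou, Nguyen

By office: Adeyemi and Tanaka (Presiding Appellate Judge); then Kapoor, Ruiz and Ferreira (Appellate Judge); then Dimitriou and Nguyen (Chief District Judge).
Adeyemi and Tanaka both have date of commission 2001-02-14, so the next rule applies.
Among Adeyemi and Tanaka, by date of first judicial appointment (later first) (reversed rule for this group): Adeyemi (2017-04-02) before Tanaka (2009-03-14).
Among Kapoor, Ruiz and Ferreira, by date of commission (earlier first): Kapoor and Ruiz (1999-09-17) before Ferreira (2002-05-02).
Among Kapoor and Ruiz, by date of first judicial appointment (earlier first): Kapoor (2010-10-11) before Ruiz (2016-07-16).
Dimitriou and Nguyen both have date of commission 2013-08-14, so the next rule applies.
Among Dimitriou and Nguyen, by date of first judicial appointment (later first) (reversed rule for this group): Dimitriou (2020-08-04) before Nguyen (2013-12-02).
Full order: Adeyemi, Tanaka, Kapoor, Ruiz, Ferreira, Dimitriou, Nguyen.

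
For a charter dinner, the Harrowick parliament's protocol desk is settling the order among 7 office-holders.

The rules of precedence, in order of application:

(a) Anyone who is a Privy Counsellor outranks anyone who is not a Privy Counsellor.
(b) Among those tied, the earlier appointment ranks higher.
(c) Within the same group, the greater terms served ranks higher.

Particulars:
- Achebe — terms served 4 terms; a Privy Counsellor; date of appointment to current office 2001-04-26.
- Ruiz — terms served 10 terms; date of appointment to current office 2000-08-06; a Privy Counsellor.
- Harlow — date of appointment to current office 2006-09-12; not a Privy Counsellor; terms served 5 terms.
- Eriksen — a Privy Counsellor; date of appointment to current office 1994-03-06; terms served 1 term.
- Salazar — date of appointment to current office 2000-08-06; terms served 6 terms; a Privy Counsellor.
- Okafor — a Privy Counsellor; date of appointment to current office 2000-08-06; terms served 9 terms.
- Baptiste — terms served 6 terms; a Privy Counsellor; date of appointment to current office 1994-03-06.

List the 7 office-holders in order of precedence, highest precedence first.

Baptiste, Eriksen, Ruiz, Okafor, Salazar, Achebe, Harlow

By the first rule: Baptiste, Eriksen, Ruiz, Okafor, Salazar and Achebe (each a Privy Counsellor); then Harlow (not a Privy Counsellor).
Among Baptiste, Eriksen, Ruiz, Okafor, Salazar and Achebe, by date of appointment to current office (earlier first): Baptiste and Eriksen (1994-03-06) before Ruiz, Okafor and Salazar (2000-08-06) before Achebe (2001-04-26).
Among Baptiste and Eriksen, by terms served (higher first): Baptiste (6 terms) before Eriksen (1 term).
Among Ruiz, Okafor and Salazar, by terms served (higher first): Ruiz (10 terms) before Okafor (9 terms) before Salazar (6 terms).
Full order: Baptiste, Eriksen, Ruiz, Okafor, Salazar, Achebe, Harlow.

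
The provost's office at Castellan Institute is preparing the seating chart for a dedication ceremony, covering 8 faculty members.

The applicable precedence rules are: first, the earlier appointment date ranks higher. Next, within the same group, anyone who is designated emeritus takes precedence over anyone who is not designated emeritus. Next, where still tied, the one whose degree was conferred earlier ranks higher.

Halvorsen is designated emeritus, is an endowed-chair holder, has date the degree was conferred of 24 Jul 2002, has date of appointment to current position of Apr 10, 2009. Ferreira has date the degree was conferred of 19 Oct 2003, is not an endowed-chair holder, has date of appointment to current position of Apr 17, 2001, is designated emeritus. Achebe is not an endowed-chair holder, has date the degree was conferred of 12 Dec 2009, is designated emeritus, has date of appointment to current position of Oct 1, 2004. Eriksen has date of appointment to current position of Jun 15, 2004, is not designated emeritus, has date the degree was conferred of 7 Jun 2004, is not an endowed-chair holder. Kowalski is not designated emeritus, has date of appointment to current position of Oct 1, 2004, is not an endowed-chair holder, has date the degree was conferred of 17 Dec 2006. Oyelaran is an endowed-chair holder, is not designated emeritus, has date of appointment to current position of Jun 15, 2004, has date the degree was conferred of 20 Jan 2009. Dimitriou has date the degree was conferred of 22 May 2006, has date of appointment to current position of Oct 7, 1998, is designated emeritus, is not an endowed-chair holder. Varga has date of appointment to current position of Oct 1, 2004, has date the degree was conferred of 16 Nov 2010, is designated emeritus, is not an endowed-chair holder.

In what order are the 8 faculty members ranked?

By date of appointment to current position (earlier first): Dimitriou (Oct 7, 1998); then Ferreira (Apr 17, 2001); then Eriksen and Oyelaran (both Jun 15, 2004); then Achebe, Varga and Kowalski (each Oct 1, 2004); then Halvorsen (Apr 10, 2009).
Eriksen and Oyelaran are each not designated emeritus, so the next rule applies.
Among Eriksen and Oyelaran, by date the degree was conferred (earlier first): Eriksen (7 Jun 2004) before Oyelaran (20 Jan 2009).
Among Achebe, Varga and Kowalski, designated emeritus before not designated emeritus: Achebe and Varga (designated emeritus) before Kowalski (not designated emeritus).
Among Achebe and Varga, by date the degree was conferred (earlier first): Achebe (12 Dec 2009) before Varga (16 Nov 2010).
Full order: Dimitriou, Ferreira, Eriksen, Oyelaran, Achebe, Varga, Kowalski, Halvorsen.

Dimitriou, Ferreira, Eriksen, Oyelaran, Achebe, Varga, Kowalski, Halvorsen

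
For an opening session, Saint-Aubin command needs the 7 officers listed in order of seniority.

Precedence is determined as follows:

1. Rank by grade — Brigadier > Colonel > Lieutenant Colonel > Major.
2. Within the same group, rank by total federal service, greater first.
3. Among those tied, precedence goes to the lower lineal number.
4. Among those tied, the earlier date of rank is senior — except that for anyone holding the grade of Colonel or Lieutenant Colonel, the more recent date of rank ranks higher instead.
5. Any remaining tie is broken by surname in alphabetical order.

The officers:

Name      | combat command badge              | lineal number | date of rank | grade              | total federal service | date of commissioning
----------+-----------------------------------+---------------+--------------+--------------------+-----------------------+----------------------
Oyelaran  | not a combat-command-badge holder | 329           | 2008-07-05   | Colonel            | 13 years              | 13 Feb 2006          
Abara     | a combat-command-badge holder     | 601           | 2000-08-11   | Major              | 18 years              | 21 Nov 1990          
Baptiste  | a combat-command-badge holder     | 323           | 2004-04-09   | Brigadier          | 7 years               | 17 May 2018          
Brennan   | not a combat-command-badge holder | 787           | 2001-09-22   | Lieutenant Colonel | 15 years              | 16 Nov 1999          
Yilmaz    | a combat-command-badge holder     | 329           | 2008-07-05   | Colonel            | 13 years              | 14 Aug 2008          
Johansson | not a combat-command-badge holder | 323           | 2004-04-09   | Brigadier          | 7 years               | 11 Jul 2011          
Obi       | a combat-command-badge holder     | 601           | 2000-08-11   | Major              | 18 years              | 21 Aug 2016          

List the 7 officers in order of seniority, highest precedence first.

By grade: Baptiste and Johansson (Brigadier); then Oyelaran and Yilmaz (Colonel); then Brennan (Lieutenant Colonel); then Abara and Obi (Major).
Baptiste and Johansson both have total federal service 7 years, so the next rule applies.
Baptiste and Johansson both have lineal number 323, so the next rule applies.
Baptiste and Johansson both have date of rank 2004-04-09, so the next rule applies.
Among Baptiste and Johansson, alphabetically by surname: Baptiste before Johansson.
Oyelaran and Yilmaz both have total federal service 13 years, so the next rule applies.
Oyelaran and Yilmaz both have lineal number 329, so the next rule applies.
Oyelaran and Yilmaz both have date of rank 2008-07-05, so the next rule applies.
Among Oyelaran and Yilmaz, alphabetically by surname: Oyelaran before Yilmaz.
Abara and Obi both have total federal service 18 years, so the next rule applies.
Abara and Obi both have lineal number 601, so the next rule applies.
Abara and Obi both have date of rank 2000-08-11, so the next rule applies.
Among Abara and Obi, alphabetically by surname: Abara before Obi.
Full order: Baptiste, Johansson, Oyelaran, Yilmaz, Brennan, Abara, Obi.

Baptiste, Johansson, Oyelaran, Yilmaz, Brennan, Abara, Obi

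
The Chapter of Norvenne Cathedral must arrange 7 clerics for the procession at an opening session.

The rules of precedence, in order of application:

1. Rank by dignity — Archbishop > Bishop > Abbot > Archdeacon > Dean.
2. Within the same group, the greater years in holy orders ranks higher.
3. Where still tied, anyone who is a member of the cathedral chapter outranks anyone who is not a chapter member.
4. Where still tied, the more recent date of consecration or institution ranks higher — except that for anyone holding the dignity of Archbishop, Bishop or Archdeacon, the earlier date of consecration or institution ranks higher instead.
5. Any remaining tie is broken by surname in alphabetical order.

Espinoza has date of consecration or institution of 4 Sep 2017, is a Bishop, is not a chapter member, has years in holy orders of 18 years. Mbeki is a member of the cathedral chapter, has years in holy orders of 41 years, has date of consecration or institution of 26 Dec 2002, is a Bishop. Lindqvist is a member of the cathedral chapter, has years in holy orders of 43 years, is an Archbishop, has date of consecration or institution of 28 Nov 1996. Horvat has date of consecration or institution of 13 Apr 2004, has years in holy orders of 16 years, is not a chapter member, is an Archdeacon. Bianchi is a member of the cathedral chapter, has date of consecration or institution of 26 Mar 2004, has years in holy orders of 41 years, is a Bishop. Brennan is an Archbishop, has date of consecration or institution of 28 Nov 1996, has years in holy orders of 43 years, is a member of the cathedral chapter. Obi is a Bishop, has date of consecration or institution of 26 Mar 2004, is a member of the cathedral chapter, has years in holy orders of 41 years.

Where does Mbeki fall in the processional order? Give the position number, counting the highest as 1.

3

By dignity: Brennan and Lindqvist (Archbishop); then Mbeki, Bianchi, Obi and Espinoza (Bishop); then Horvat (Archdeacon).
Brennan and Lindqvist both have years in holy orders 43 years, so the next rule applies.
Brennan and Lindqvist are each a member of the cathedral chapter, so the next rule applies.
Brennan and Lindqvist both have date of consecration or institution 28 Nov 1996, so the next rule applies.
Among Brennan and Lindqvist, alphabetically by surname: Brennan before Lindqvist.
Among Mbeki, Bianchi, Obi and Espinoza, by years in holy orders (higher first): Mbeki, Bianchi and Obi (41 years) before Espinoza (18 years).
Mbeki, Bianchi and Obi are each a member of the cathedral chapter, so the next rule applies.
Among Mbeki, Bianchi and Obi, by date of consecration or institution (earlier first) (reversed rule for this group): Mbeki (26 Dec 2002) before Bianchi and Obi (26 Mar 2004).
Among Bianchi and Obi, alphabetically by surname: Bianchi before Obi.
Order: Brennan, Lindqvist, Mbeki, Bianchi, Obi, Espinoza, Horvat. So position 3.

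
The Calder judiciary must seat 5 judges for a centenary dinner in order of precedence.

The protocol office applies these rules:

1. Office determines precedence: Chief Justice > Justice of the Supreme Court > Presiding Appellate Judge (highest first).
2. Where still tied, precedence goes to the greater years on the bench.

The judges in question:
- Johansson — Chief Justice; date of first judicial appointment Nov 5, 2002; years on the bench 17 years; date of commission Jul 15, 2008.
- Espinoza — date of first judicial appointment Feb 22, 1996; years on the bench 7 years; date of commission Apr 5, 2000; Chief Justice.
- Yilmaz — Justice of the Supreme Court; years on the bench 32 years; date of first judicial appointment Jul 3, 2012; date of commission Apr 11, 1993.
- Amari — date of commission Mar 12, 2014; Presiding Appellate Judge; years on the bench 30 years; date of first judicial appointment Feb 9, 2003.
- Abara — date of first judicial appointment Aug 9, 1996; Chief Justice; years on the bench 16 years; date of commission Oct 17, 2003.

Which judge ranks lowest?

Amari

By office: Johansson, Abara and Espinoza (Chief Justice); then Yilmaz (Justice of the Supreme Court); then Amari (Presiding Appellate Judge).
Among Johansson, Abara and Espinoza, by years on the bench (higher first): Johansson (17 years) before Abara (16 years) before Espinoza (7 years).
Order: Johansson, Abara, Espinoza, Yilmaz, Amari.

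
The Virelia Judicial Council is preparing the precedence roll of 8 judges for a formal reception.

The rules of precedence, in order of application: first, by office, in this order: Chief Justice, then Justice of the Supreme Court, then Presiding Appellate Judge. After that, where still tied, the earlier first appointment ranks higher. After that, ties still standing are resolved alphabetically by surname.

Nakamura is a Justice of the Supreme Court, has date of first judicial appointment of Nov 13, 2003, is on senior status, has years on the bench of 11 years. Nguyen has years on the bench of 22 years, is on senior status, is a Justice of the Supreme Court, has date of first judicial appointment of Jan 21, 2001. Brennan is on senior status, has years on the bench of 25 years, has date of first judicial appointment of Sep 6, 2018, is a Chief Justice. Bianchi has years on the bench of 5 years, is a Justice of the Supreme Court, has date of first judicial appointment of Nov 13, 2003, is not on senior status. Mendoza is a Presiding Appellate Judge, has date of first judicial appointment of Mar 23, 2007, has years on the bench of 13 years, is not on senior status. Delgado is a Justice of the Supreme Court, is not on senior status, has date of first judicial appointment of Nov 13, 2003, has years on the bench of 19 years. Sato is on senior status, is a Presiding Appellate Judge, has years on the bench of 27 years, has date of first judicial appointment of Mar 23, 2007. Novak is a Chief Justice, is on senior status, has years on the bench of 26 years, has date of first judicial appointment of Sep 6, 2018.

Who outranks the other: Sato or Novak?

Novak

By office: Brennan and Novak (Chief Justice); then Nguyen, Bianchi, Delgado and Nakamura (Justice of the Supreme Court); then Mendoza and Sato (Presiding Appellate Judge).
Brennan and Novak both have date of first judicial appointment Sep 6, 2018, so the next rule applies.
Among Brennan and Novak, alphabetically by surname: Brennan before Novak.
Among Nguyen, Bianchi, Delgado and Nakamura, by date of first judicial appointment (earlier first): Nguyen (Jan 21, 2001) before Bianchi, Delgado and Nakamura (Nov 13, 2003).
Among Bianchi, Delgado and Nakamura, alphabetically by surname: Bianchi before Delgado before Nakamura.
Mendoza and Sato both have date of first judicial appointment Mar 23, 2007, so the next rule applies.
Among Mendoza and Sato, alphabetically by surname: Mendoza before Sato.
So Novak takes precedence.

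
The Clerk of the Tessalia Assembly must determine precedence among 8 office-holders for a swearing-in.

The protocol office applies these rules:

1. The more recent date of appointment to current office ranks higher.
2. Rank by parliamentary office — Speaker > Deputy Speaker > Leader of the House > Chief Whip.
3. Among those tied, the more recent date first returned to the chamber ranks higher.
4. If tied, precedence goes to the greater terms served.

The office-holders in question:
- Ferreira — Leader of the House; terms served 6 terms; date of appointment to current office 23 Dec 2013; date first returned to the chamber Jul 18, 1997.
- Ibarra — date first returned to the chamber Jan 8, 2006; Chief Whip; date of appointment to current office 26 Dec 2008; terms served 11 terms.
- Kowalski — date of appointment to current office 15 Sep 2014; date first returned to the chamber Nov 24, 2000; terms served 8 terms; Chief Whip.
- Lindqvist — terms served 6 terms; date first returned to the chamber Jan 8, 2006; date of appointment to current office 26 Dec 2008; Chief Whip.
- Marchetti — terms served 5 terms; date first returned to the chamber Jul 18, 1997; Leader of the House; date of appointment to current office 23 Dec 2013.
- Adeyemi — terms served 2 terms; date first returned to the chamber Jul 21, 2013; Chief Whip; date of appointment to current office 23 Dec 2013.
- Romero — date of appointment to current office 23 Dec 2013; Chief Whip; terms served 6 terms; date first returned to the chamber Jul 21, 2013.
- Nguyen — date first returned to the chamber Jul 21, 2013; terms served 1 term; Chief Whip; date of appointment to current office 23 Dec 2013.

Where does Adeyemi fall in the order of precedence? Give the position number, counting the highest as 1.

By date of appointment to current office (later first): Kowalski (15 Sep 2014); then Ferreira, Marchetti, Romero, Adeyemi and Nguyen (each 23 Dec 2013); then Ibarra and Lindqvist (both 26 Dec 2008).
Among Ferreira, Marchetti, Romero, Adeyemi and Nguyen, by parliamentary office: Ferreira and Marchetti (Leader of the House) before Romero, Adeyemi and Nguyen (Chief Whip).
Ferreira and Marchetti both have date first returned to the chamber Jul 18, 1997, so the next rule applies.
Among Ferreira and Marchetti, by terms served (higher first): Ferreira (6 terms) before Marchetti (5 terms).
Romero, Adeyemi and Nguyen all have date first returned to the chamber Jul 21, 2013, so the next rule applies.
Among Romero, Adeyemi and Nguyen, by terms served (higher first): Romero (6 terms) before Adeyemi (2 terms) before Nguyen (1 term).
Ibarra and Lindqvist are each Chief Whip, so the next rule applies.
Ibarra and Lindqvist both have date first returned to the chamber Jan 8, 2006, so the next rule applies.
Among Ibarra and Lindqvist, by terms served (higher first): Ibarra (11 terms) before Lindqvist (6 terms).
Order: Kowalski, Ferreira, Marchetti, Romero, Adeyemi, Nguyen, Ibarra, Lindqvist. So position 5.

5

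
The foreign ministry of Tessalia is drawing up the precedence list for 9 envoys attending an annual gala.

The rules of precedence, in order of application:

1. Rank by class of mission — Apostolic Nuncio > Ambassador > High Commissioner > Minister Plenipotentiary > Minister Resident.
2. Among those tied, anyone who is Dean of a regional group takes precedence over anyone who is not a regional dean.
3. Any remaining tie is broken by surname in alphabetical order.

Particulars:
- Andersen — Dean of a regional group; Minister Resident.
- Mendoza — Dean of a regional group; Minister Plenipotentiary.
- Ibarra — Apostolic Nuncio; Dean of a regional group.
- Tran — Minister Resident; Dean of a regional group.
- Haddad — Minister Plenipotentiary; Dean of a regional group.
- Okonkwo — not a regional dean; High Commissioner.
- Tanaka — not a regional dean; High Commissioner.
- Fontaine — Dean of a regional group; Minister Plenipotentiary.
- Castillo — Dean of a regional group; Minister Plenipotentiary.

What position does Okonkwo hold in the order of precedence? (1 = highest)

2

By class of mission: Ibarra (Apostolic Nuncio); then Okonkwo and Tanaka (High Commissioner); then Castillo, Fontaine, Haddad and Mendoza (Minister Plenipotentiary); then Andersen and Tran (Minister Resident).
Okonkwo and Tanaka are each not a regional dean, so the next rule applies.
Among Okonkwo and Tanaka, alphabetically by surname: Okonkwo before Tanaka.
Castillo, Fontaine, Haddad and Mendoza are each Dean of a regional group, so the next rule applies.
Among Castillo, Fontaine, Haddad and Mendoza, alphabetically by surname: Castillo before Fontaine before Haddad before Mendoza.
Andersen and Tran are each Dean of a regional group, so the next rule applies.
Among Andersen and Tran, alphabetically by surname: Andersen before Tran.
Order: Ibarra, Okonkwo, Tanaka, Castillo, Fontaine, Haddad, Mendoza, Andersen, Tran. So position 2.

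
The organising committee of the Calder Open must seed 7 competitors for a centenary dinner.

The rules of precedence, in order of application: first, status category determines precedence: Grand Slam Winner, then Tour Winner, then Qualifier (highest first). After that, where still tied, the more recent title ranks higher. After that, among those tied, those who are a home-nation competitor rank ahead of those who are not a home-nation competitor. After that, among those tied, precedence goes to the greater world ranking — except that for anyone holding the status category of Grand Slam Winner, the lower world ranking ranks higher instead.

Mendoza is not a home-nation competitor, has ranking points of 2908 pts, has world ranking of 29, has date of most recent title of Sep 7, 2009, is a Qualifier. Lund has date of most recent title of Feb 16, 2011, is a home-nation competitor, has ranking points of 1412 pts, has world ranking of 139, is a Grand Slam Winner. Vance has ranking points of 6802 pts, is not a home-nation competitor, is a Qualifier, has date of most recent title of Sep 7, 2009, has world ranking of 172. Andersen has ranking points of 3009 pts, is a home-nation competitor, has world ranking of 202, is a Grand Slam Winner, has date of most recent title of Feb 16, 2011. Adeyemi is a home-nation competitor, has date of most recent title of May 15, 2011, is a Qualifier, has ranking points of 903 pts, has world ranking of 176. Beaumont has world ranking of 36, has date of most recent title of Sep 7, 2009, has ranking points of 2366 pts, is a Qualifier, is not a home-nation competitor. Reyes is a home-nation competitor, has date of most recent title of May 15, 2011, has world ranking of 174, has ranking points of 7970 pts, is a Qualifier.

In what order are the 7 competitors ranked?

Lund, Andersen, Adeyemi, Reyes, Vance, Beaumont, Mendoza

By status category: Lund and Andersen (Grand Slam Winner); then Adeyemi, Reyes, Vance, Beaumont and Mendoza (Qualifier).
Lund and Andersen both have date of most recent title Feb 16, 2011, so the next rule applies.
Lund and Andersen are each a home-nation competitor, so the next rule applies.
Among Lund and Andersen, by world ranking (lower first) (reversed rule for this group): Lund (139) before Andersen (202).
Among Adeyemi, Reyes, Vance, Beaumont and Mendoza, by date of most recent title (later first): Adeyemi and Reyes (May 15, 2011) before Vance, Beaumont and Mendoza (Sep 7, 2009).
Adeyemi and Reyes are each a home-nation competitor, so the next rule applies.
Among Adeyemi and Reyes, by world ranking (higher first): Adeyemi (176) before Reyes (174).
Vance, Beaumont and Mendoza are each not a home-nation competitor, so the next rule applies.
Among Vance, Beaumont and Mendoza, by world ranking (higher first): Vance (172) before Beaumont (36) before Mendoza (29).
Full order: Lund, Andersen, Adeyemi, Reyes, Vance, Beaumont, Mendoza.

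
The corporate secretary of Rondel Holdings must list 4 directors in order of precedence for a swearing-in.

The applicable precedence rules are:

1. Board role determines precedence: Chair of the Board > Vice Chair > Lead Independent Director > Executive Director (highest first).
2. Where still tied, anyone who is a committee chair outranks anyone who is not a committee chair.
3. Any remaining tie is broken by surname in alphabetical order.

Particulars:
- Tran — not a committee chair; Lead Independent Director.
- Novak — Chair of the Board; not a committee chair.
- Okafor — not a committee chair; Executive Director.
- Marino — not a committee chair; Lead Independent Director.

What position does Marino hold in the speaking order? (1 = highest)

By board role: Novak (Chair of the Board); then Marino and Tran (Lead Independent Director); then Okafor (Executive Director).
Marino and Tran are each not a committee chair, so the next rule applies.
Among Marino and Tran, alphabetically by surname: Marino before Tran.
Order: Novak, Marino, Tran, Okafor. So position 2.

2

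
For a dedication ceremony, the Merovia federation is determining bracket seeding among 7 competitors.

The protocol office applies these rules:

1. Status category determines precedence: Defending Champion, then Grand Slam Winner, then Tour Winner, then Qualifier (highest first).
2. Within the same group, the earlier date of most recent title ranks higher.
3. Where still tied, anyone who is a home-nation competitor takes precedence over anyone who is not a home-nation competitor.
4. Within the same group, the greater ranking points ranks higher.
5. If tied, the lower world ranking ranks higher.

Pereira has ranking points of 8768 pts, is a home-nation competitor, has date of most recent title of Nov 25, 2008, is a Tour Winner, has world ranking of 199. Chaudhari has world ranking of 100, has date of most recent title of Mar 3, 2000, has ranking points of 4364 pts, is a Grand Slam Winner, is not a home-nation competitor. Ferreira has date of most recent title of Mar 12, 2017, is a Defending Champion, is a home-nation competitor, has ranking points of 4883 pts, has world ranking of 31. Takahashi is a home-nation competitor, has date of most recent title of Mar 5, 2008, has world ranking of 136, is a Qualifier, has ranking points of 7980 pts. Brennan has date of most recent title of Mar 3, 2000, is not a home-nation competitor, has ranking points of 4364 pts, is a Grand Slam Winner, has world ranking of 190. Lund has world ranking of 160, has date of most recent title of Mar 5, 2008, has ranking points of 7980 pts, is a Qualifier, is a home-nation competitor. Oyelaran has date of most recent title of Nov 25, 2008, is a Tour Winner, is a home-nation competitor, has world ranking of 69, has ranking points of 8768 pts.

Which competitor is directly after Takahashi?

By status category: Ferreira (Defending Champion); then Chaudhari and Brennan (Grand Slam Winner); then Oyelaran and Pereira (Tour Winner); then Takahashi and Lund (Qualifier).
Chaudhari and Brennan both have date of most recent title Mar 3, 2000, so the next rule applies.
Chaudhari and Brennan are each not a home-nation competitor, so the next rule applies.
Chaudhari and Brennan both have ranking points 4364 pts, so the next rule applies.
Among Chaudhari and Brennan, by world ranking (lower first): Chaudhari (100) before Brennan (190).
Oyelaran and Pereira both have date of most recent title Nov 25, 2008, so the next rule applies.
Oyelaran and Pereira are each a home-nation competitor, so the next rule applies.
Oyelaran and Pereira both have ranking points 8768 pts, so the next rule applies.
Among Oyelaran and Pereira, by world ranking (lower first): Oyelaran (69) before Pereira (199).
Takahashi and Lund both have date of most recent title Mar 5, 2008, so the next rule applies.
Takahashi and Lund are each a home-nation competitor, so the next rule applies.
Takahashi and Lund both have ranking points 7980 pts, so the next rule applies.
Among Takahashi and Lund, by world ranking (lower first): Takahashi (136) before Lund (160).
Order: Ferreira, Chaudhari, Brennan, Oyelaran, Pereira, Takahashi, Lund.

Lund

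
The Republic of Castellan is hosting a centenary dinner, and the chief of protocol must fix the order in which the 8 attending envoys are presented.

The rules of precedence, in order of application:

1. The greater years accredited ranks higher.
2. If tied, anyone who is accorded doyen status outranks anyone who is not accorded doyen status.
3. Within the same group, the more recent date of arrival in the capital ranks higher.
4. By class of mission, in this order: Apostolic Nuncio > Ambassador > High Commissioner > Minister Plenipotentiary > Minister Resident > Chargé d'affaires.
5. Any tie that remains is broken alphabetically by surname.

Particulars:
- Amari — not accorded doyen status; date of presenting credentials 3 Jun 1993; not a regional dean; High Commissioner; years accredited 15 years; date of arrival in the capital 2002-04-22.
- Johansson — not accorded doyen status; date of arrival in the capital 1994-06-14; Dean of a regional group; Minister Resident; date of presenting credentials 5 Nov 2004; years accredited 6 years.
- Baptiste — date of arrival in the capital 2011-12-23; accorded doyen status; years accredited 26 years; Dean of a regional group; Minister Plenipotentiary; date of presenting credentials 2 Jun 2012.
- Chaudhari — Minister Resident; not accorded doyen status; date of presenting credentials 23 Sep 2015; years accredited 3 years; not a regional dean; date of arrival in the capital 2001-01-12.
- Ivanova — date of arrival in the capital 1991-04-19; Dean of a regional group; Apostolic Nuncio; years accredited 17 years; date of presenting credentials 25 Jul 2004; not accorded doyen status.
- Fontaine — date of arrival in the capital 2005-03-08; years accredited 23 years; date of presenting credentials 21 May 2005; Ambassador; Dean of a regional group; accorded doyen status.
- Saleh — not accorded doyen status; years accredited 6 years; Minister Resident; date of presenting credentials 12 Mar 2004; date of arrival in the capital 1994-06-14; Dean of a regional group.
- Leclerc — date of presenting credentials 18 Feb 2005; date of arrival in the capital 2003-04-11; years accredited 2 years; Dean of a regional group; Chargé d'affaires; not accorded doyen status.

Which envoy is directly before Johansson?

By years accredited (higher first): Baptiste (26 years); then Fontaine (23 years); then Ivanova (17 years); then Amari (15 years); then Johansson and Saleh (both 6 years); then Chaudhari (3 years); then Leclerc (2 years).
Johansson and Saleh are each not accorded doyen status, so the next rule applies.
Johansson and Saleh both have date of arrival in the capital 1994-06-14, so the next rule applies.
Johansson and Saleh are each Minister Resident, so the next rule applies.
Among Johansson and Saleh, alphabetically by surname: Johansson before Saleh.
Order: Baptiste, Fontaine, Ivanova, Amari, Johansson, Saleh, Chaudhari, Leclerc.

Amari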